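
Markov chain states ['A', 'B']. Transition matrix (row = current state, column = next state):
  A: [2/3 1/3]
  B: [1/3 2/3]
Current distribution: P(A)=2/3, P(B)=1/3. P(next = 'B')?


P(next=B) = Σᵢ P(now=i)×P(i→B)
= 2/3×1/3 + 1/3×2/3
= 2/9 + 2/9 = 4/9

P = 4/9 ≈ 0.4444


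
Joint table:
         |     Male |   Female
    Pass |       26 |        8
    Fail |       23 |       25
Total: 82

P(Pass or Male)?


P(Pass∨Male) = P(Pass) + P(Male) - P(Pass∧Male)
= (34 + 49 - 26)/82 = 57/82

P = 57/82 ≈ 69.51%


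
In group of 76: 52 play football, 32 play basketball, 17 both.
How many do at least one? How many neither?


|A∪B| = 52+32-17 = 67
Neither = 76-67 = 9

At least one: 67; Neither: 9


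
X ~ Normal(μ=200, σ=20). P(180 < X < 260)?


z₁=(180-200)/20=-1.0, z₂=(260-200)/20=3.0
P = Φ(3.0) - Φ(-1.0) = 0.998650 - 0.158655 = 0.839995 ≈ 0.8400

P(180 < X < 260) ≈ 0.8400


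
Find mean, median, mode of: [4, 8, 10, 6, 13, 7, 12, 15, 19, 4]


Sorted: [4, 4, 6, 7, 8, 10, 12, 13, 15, 19]
Mean = 98/10 = 49/5
Median = 9
Freq: {4: 2, 8: 1, 10: 1, 6: 1, 13: 1, 7: 1, 12: 1, 15: 1, 19: 1}
Mode: [4]

Mean=49/5, Median=9, Mode=4


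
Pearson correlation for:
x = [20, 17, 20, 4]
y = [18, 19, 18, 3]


n=4, Σx=61, Σy=58, Σxy=1055, Σx²=1105, Σy²=1018
r = (4×1055 - 61×58)/√((4×1105 - 61²)(4×1018 - 58²))
= 682/√(699×708) = 682/√494892 ≈ 682/703.4856 ≈ 0.9695

r ≈ 0.9695


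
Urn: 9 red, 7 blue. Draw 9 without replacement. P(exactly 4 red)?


Hypergeometric: C(9,4)×C(7,5)/C(16,9)
= 126×21/11440 = 1323/5720

P(X=4) = 1323/5720 ≈ 23.13%


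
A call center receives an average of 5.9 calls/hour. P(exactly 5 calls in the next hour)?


Poisson(λ=5.9): P(X=5) = e^(-λ)×λ^k/k!
= e^(-5.9) × 5.9^5 / 5!
≈ 0.002739444819 × 7149.24299 / 120 ≈ 0.163208

P(X=5) ≈ 0.163208 ≈ 16.32%


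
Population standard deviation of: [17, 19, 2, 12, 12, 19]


Mean = 81/6 = 27/2
  (17-27/2)²=49/4
  (19-27/2)²=121/4
  (2-27/2)²=529/4
  (12-27/2)²=9/4
  (12-27/2)²=9/4
  (19-27/2)²=121/4
Σ(x-μ)² = 419/2
σ² = (419/2)/6 = 419/12

σ = √(419/12) ≈ 5.9090


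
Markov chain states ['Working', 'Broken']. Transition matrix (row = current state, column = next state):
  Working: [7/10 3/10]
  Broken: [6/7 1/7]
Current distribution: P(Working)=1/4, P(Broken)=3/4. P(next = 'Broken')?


P(next=Broken) = Σᵢ P(now=i)×P(i→Broken)
= 1/4×3/10 + 3/4×1/7
= 3/40 + 3/28 = 51/280

P = 51/280 ≈ 0.1821


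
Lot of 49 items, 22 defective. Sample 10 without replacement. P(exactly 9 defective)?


Hypergeometric: C(22,9)×C(27,1)/C(49,10)
= 497420×27/8217822536 = 43605/26681242

P(X=9) = 43605/26681242 ≈ 0.16%


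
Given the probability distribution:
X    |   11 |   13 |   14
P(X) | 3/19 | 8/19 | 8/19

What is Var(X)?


E[X] = 249/19
E[X²] = 3283/19
Var(X) = E[X²] - (E[X])² = 3283/19 - 62001/361 = 376/361

Var(X) = 376/361 ≈ 1.0416


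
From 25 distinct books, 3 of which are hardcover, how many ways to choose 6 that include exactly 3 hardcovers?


Choose 3 of the 3 hardcovers and 3 of the other 22 books:
C(3,3)×C(22,3) = 1×1540 = 1540

1540


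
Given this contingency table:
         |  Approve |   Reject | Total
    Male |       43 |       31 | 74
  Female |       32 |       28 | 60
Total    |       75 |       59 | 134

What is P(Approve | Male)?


P(Approve | Male) = 43/(43+31) = 43/74

P(Approve|Male) = 43/74 ≈ 58.11%


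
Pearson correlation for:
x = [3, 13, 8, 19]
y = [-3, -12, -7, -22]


n=4, Σx=43, Σy=-44, Σxy=-639, Σx²=603, Σy²=686
r = (4×(-639) - 43×(-44))/√((4×603 - 43²)(4×686 - (-44)²))
= -664/√(563×808) = -664/√454904 ≈ -664/674.4657 ≈ -0.9845

r ≈ -0.9845


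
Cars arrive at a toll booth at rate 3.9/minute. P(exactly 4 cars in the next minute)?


Poisson(λ=3.9): P(X=4) = e^(-λ)×λ^k/k!
= e^(-3.9) × 3.9^4 / 4!
≈ 0.02024191145 × 231.3441 / 24 ≈ 0.195119

P(X=4) ≈ 0.195119 ≈ 19.51%


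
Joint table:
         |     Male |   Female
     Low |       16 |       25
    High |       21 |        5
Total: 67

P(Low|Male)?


P(Low|Male) = 16/(16+21) = 16/37

P = 16/37 ≈ 43.24%


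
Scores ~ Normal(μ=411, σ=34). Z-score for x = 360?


z = (x - μ)/σ = (360 - 411)/34 = -1.5

z = -1.5


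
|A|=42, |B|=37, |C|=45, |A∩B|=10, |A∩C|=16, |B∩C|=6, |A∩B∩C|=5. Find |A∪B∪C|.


|A∪B∪C| = 42+37+45-10-16-6+5 = 97

|A∪B∪C| = 97


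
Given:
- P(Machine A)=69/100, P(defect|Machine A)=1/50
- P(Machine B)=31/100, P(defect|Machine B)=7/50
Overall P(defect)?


P(B) = Σ P(B|Aᵢ)×P(Aᵢ)
  1/50×69/100 = 69/5000
  7/50×31/100 = 217/5000
Sum = 143/2500

P(defect) = 143/2500 ≈ 5.72%


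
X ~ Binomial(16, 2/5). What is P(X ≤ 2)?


P(X ≤ 2) = Σ P(X=i) for i=0..2
P(X=0) = 43046721/152587890625
P(X=1) = 459165024/152587890625
P(X=2) = 459165024/30517578125
Sum = 559607373/30517578125

P(X ≤ 2) = 559607373/30517578125 ≈ 1.83%


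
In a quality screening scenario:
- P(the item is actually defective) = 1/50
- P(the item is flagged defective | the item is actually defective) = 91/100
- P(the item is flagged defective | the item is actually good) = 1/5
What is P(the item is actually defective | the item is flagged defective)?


Using Bayes' theorem:
P(A|B) = P(B|A)·P(A) / P(B)

P(the item is flagged defective) = 91/100 × 1/50 + 1/5 × 49/50
= 91/5000 + 49/250 = 1071/5000

P(the item is actually defective|the item is flagged defective) = (91/5000) / (1071/5000) = 13/153

P(the item is actually defective|the item is flagged defective) = 13/153 ≈ 8.50%


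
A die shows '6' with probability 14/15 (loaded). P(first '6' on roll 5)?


Geometric: P(X=5) = (1-p)^(k-1)×p = (1/15)^4×14/15 = 14/759375

P(X=5) = 14/759375 ≈ 0.00%


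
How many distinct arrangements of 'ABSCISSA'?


Letters: 8, freq: {'A': 2, 'B': 1, 'S': 3, 'C': 1, 'I': 1}
8!/(2!×1!×3!×1!×1!) = 40320/12 = 3360

3360


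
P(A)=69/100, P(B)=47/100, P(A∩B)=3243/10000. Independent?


P(A)×P(B) = 3243/10000
P(A∩B) = 3243/10000
Equal ✓ → Independent

Yes, independent


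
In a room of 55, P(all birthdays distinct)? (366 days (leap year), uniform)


P(all different) = Π(366-i)/366 for i=0..54
= (366/366)×(365/366)×...×(312/366)
= 0.013909

P ≈ 0.0139 ≈ 1.39%


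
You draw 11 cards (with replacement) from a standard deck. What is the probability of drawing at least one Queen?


P(not a Queen) = 48/52 = 12/13
P(none in 11 draws) = (12/13)^11 = 743008370688/1792160394037
P(≥1 Queen) = 1 - 743008370688/1792160394037 = 1049152023349/1792160394037

P = 1049152023349/1792160394037 ≈ 58.54%


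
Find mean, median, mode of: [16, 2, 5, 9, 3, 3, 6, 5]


Sorted: [2, 3, 3, 5, 5, 6, 9, 16]
Mean = 49/8
Median = 5
Freq: {16: 1, 2: 1, 5: 2, 9: 1, 3: 2, 6: 1}
Mode: [3, 5]

Mean=49/8, Median=5, Mode=[3, 5]


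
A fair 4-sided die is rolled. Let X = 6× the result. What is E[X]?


E[die] = (1+4)/2 = 5/2
E[X] = 6 × 5/2 = 15

E[X] = 15


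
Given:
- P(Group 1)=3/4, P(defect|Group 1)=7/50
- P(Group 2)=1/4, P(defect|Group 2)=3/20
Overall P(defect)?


P(B) = Σ P(B|Aᵢ)×P(Aᵢ)
  7/50×3/4 = 21/200
  3/20×1/4 = 3/80
Sum = 57/400

P(defect) = 57/400 ≈ 14.25%


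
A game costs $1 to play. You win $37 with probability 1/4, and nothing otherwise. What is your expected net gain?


E[gain] = (37-1)×1/4 + (-1)×3/4
= 9 - 3/4 = 33/4

Expected net gain = $33/4 ≈ $8.25


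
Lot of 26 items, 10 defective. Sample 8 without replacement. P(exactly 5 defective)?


Hypergeometric: C(10,5)×C(16,3)/C(26,8)
= 252×560/1562275 = 28224/312455

P(X=5) = 28224/312455 ≈ 9.03%


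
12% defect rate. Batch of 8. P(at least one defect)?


P(all good) = (22/25)^8 = 54875873536/152587890625
P(≥1 defect) = 97712017089/152587890625

P = 97712017089/152587890625 ≈ 64.04%


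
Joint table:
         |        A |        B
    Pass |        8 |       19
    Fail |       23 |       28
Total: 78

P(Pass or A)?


P(Pass∨A) = P(Pass) + P(A) - P(Pass∧A)
= (27 + 31 - 8)/78 = 50/78 = 25/39

P = 25/39 ≈ 64.10%


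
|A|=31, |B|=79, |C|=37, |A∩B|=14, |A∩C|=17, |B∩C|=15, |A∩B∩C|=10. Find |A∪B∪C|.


|A∪B∪C| = 31+79+37-14-17-15+10 = 111

|A∪B∪C| = 111


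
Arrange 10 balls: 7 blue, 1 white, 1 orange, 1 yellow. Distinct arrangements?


10!/(7!×1!×1!×1!) = 720

720


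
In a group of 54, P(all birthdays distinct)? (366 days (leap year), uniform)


P(all different) = Π(366-i)/366 for i=0..53
= (366/366)×(365/366)×...×(313/366)
= 0.016316

P ≈ 0.0163 ≈ 1.63%


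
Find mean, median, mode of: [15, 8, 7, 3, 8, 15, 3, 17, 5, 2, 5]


Sorted: [2, 3, 3, 5, 5, 7, 8, 8, 15, 15, 17]
Mean = 88/11 = 8
Median = 7
Freq: {15: 2, 8: 2, 7: 1, 3: 2, 17: 1, 5: 2, 2: 1}
Mode: [3, 5, 8, 15]

Mean=8, Median=7, Mode=[3, 5, 8, 15]


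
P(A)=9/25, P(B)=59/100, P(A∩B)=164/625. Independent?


P(A)×P(B) = 531/2500
P(A∩B) = 164/625
Not equal → NOT independent

No, not independent


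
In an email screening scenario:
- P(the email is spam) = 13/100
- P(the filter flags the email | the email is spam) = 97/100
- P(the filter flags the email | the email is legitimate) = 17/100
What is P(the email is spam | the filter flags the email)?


Using Bayes' theorem:
P(A|B) = P(B|A)·P(A) / P(B)

P(the filter flags the email) = 97/100 × 13/100 + 17/100 × 87/100
= 1261/10000 + 1479/10000 = 137/500

P(the email is spam|the filter flags the email) = (1261/10000) / (137/500) = 1261/2740

P(the email is spam|the filter flags the email) = 1261/2740 ≈ 46.02%


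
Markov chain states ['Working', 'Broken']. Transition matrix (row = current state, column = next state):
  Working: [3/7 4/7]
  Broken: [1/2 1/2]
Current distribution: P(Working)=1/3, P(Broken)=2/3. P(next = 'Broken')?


P(next=Broken) = Σᵢ P(now=i)×P(i→Broken)
= 1/3×4/7 + 2/3×1/2
= 4/21 + 1/3 = 11/21

P = 11/21 ≈ 0.5238


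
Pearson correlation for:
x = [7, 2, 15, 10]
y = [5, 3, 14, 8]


n=4, Σx=34, Σy=30, Σxy=331, Σx²=378, Σy²=294
r = (4×331 - 34×30)/√((4×378 - 34²)(4×294 - 30²))
= 304/√(356×276) = 304/√98256 ≈ 304/313.4581 ≈ 0.9698

r ≈ 0.9698


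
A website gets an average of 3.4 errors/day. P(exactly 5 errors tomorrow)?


Poisson(λ=3.4): P(X=5) = e^(-λ)×λ^k/k!
= e^(-3.4) × 3.4^5 / 5!
≈ 0.03337326996 × 454.35424 / 120 ≈ 0.126361

P(X=5) ≈ 0.126361 ≈ 12.64%


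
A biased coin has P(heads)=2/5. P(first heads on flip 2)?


Geometric: P(X=2) = (1-p)^(k-1)×p = (3/5)^1×2/5 = 6/25

P(X=2) = 6/25 ≈ 24.00%


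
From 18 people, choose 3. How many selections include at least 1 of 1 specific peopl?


Complement: C(18,3) - C(17,3) = 816 - 680 = 136

136


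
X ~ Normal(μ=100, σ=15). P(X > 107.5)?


z = (107.5-100)/15 = 0.5
P(X > 107.5) = 1 - P(Z ≤ 0.5) = 1 - 0.6915 = 0.3085

P(X > 107.5) ≈ 0.3085


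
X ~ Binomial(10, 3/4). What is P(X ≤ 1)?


P(X ≤ 1) = Σ P(X=i) for i=0..1
P(X=0) = 1/1048576
P(X=1) = 15/524288
Sum = 31/1048576

P(X ≤ 1) = 31/1048576 ≈ 0.00%


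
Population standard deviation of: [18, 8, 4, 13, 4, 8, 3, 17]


Mean = 75/8
  (18-75/8)²=4761/64
  (8-75/8)²=121/64
  (4-75/8)²=1849/64
  (13-75/8)²=841/64
  (4-75/8)²=1849/64
  (8-75/8)²=121/64
  (3-75/8)²=2601/64
  (17-75/8)²=3721/64
Σ(x-μ)² = 1983/8
σ² = (1983/8)/8 = 1983/64

σ = √(1983/64) ≈ 5.5664


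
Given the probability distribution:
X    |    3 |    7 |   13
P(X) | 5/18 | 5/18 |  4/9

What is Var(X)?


E[X] = 77/9
E[X²] = 821/9
Var(X) = E[X²] - (E[X])² = 821/9 - 5929/81 = 1460/81

Var(X) = 1460/81 ≈ 18.0247


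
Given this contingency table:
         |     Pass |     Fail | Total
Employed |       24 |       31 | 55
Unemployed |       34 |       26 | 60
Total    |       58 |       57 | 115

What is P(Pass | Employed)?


P(Pass | Employed) = 24/(24+31) = 24/55

P(Pass|Employed) = 24/55 ≈ 43.64%


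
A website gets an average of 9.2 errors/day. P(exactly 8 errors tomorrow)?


Poisson(λ=9.2): P(X=8) = e^(-λ)×λ^k/k!
= e^(-9.2) × 9.2^8 / 8!
≈ 0.0001010394018 × 51321887.3138 / 40320 ≈ 0.128609

P(X=8) ≈ 0.128609 ≈ 12.86%


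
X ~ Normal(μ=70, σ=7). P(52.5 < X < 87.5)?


z₁=(52.5-70)/7=-2.5, z₂=(87.5-70)/7=2.5
P = Φ(2.5) - Φ(-2.5) = 0.993790 - 0.006210 = 0.987580 ≈ 0.9876

P(52.5 < X < 87.5) ≈ 0.9876


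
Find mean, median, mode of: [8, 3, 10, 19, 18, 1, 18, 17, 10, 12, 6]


Sorted: [1, 3, 6, 8, 10, 10, 12, 17, 18, 18, 19]
Mean = 122/11
Median = 10
Freq: {8: 1, 3: 1, 10: 2, 19: 1, 18: 2, 1: 1, 17: 1, 12: 1, 6: 1}
Mode: [10, 18]

Mean=122/11, Median=10, Mode=[10, 18]


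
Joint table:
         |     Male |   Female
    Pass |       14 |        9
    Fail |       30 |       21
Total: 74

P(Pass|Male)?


P(Pass|Male) = 14/(14+30) = 14/44 = 7/22

P = 7/22 ≈ 31.82%


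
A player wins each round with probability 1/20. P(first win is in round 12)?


Geometric: P(X=12) = (1-p)^(k-1)×p = (19/20)^11×1/20 = 116490258898219/4096000000000000

P(X=12) = 116490258898219/4096000000000000 ≈ 2.84%


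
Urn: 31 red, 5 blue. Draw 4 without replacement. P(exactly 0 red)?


Hypergeometric: C(31,0)×C(5,4)/C(36,4)
= 1×5/58905 = 1/11781

P(X=0) = 1/11781 ≈ 0.01%


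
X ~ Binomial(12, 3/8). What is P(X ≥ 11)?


P(X ≥ 11) = Σ P(X=i) for i=11..12
P(X=11) = 2657205/17179869184
P(X=12) = 531441/68719476736
Sum = 11160261/68719476736

P(X ≥ 11) = 11160261/68719476736 ≈ 0.02%


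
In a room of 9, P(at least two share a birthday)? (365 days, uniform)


P(all different) = Π(365-i)/365 for i=0..8
= 0.905376
P(match) = 1 - 0.905376 = 0.094624

P ≈ 0.0946 ≈ 9.46%


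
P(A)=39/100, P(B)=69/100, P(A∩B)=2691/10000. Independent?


P(A)×P(B) = 2691/10000
P(A∩B) = 2691/10000
Equal ✓ → Independent

Yes, independent


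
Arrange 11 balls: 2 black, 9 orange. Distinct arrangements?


11!/(2!×9!) = 55

55


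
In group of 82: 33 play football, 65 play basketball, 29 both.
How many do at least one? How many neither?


|A∪B| = 33+65-29 = 69
Neither = 82-69 = 13

At least one: 69; Neither: 13


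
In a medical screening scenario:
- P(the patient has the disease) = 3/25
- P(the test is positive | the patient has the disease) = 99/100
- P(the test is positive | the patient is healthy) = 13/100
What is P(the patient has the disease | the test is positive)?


Using Bayes' theorem:
P(A|B) = P(B|A)·P(A) / P(B)

P(the test is positive) = 99/100 × 3/25 + 13/100 × 22/25
= 297/2500 + 143/1250 = 583/2500

P(the patient has the disease|the test is positive) = (297/2500) / (583/2500) = 27/53

P(the patient has the disease|the test is positive) = 27/53 ≈ 50.94%


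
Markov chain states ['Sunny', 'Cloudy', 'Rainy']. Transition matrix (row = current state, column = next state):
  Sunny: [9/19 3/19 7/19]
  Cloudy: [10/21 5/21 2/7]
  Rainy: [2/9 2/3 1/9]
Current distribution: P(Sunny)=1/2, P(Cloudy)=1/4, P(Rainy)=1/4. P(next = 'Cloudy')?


P(next=Cloudy) = Σᵢ P(now=i)×P(i→Cloudy)
= 1/2×3/19 + 1/4×5/21 + 1/4×2/3
= 3/38 + 5/84 + 1/6 = 487/1596

P = 487/1596 ≈ 0.3051


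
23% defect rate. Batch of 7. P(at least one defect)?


P(all good) = (77/100)^7 = 16048523266853/100000000000000
P(≥1 defect) = 83951476733147/100000000000000

P = 83951476733147/100000000000000 ≈ 83.95%


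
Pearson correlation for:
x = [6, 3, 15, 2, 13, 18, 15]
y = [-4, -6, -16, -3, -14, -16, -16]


n=7, Σx=72, Σy=-75, Σxy=-998, Σx²=992, Σy²=1025
r = (7×(-998) - 72×(-75))/√((7×992 - 72²)(7×1025 - (-75)²))
= -1586/√(1760×1550) = -1586/√2728000 ≈ -1586/1651.6658 ≈ -0.9602

r ≈ -0.9602


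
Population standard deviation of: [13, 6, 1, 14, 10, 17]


Mean = 61/6
  (13-61/6)²=289/36
  (6-61/6)²=625/36
  (1-61/6)²=3025/36
  (14-61/6)²=529/36
  (10-61/6)²=1/36
  (17-61/6)²=1681/36
Σ(x-μ)² = 1025/6
σ² = (1025/6)/6 = 1025/36

σ = √(1025/36) ≈ 5.3359


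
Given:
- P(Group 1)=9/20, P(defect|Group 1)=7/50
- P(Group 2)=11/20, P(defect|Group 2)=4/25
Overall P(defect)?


P(B) = Σ P(B|Aᵢ)×P(Aᵢ)
  7/50×9/20 = 63/1000
  4/25×11/20 = 11/125
Sum = 151/1000

P(defect) = 151/1000 ≈ 15.10%


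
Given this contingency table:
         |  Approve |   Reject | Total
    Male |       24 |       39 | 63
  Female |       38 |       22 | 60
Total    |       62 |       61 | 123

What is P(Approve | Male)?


P(Approve | Male) = 24/(24+39) = 24/63 = 8/21

P(Approve|Male) = 8/21 ≈ 38.10%


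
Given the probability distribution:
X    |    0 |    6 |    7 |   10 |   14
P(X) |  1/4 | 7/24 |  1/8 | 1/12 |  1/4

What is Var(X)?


E[X] = 167/24
E[X²] = 1775/24
Var(X) = E[X²] - (E[X])² = 1775/24 - 27889/576 = 14711/576

Var(X) = 14711/576 ≈ 25.5399


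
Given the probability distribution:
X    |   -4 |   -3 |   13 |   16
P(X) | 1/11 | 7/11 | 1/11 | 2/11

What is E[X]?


E[X] = Σ x·P(X=x)
= (-4)×(1/11) + (-3)×(7/11) + (13)×(1/11) + (16)×(2/11)
= 20/11

E[X] = 20/11


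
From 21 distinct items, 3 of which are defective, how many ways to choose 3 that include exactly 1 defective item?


Choose 1 of the 3 defective items and 2 of the other 18 items:
C(3,1)×C(18,2) = 3×153 = 459

459


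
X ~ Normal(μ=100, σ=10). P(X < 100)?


z = (100-100)/10 = 0.0
P(Z < 0.0) = 0.5000

P(X < 100) ≈ 0.5000


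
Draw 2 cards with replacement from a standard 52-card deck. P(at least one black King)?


P(not a black King) = 50/52 = 25/26
P(none in 2 draws) = (25/26)^2 = 625/676
P(≥1 black King) = 1 - 625/676 = 51/676

P = 51/676 ≈ 7.54%


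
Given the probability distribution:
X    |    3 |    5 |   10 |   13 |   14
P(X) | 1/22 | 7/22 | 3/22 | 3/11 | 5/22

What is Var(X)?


E[X] = 108/11
E[X²] = 1239/11
Var(X) = E[X²] - (E[X])² = 1239/11 - 11664/121 = 1965/121

Var(X) = 1965/121 ≈ 16.2397


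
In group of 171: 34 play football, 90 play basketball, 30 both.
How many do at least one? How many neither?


|A∪B| = 34+90-30 = 94
Neither = 171-94 = 77

At least one: 94; Neither: 77


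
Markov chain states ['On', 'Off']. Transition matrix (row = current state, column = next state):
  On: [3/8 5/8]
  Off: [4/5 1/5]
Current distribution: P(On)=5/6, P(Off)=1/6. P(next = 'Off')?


P(next=Off) = Σᵢ P(now=i)×P(i→Off)
= 5/6×5/8 + 1/6×1/5
= 25/48 + 1/30 = 133/240

P = 133/240 ≈ 0.5542


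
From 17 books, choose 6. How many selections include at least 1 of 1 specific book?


Complement: C(17,6) - C(16,6) = 12376 - 8008 = 4368

4368


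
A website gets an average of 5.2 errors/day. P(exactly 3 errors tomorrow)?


Poisson(λ=5.2): P(X=3) = e^(-λ)×λ^k/k!
= e^(-5.2) × 5.2^3 / 3!
≈ 0.005516564421 × 140.608 / 6 ≈ 0.129279

P(X=3) ≈ 0.129279 ≈ 12.93%


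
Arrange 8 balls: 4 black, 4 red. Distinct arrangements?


8!/(4!×4!) = 70

70


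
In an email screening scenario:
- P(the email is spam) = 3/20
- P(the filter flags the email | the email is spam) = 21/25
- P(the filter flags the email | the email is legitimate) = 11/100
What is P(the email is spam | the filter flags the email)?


Using Bayes' theorem:
P(A|B) = P(B|A)·P(A) / P(B)

P(the filter flags the email) = 21/25 × 3/20 + 11/100 × 17/20
= 63/500 + 187/2000 = 439/2000

P(the email is spam|the filter flags the email) = (63/500) / (439/2000) = 252/439

P(the email is spam|the filter flags the email) = 252/439 ≈ 57.40%


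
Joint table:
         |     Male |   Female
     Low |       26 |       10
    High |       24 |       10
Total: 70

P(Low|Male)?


P(Low|Male) = 26/(26+24) = 26/50 = 13/25

P = 13/25 ≈ 52.00%


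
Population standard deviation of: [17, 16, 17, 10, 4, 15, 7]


Mean = 86/7
  (17-86/7)²=1089/49
  (16-86/7)²=676/49
  (17-86/7)²=1089/49
  (10-86/7)²=256/49
  (4-86/7)²=3364/49
  (15-86/7)²=361/49
  (7-86/7)²=1369/49
Σ(x-μ)² = 1172/7
σ² = (1172/7)/7 = 1172/49

σ = √(1172/49) ≈ 4.8906


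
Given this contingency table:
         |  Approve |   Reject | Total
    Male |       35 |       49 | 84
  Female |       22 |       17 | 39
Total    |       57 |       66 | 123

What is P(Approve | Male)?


P(Approve | Male) = 35/(35+49) = 35/84 = 5/12

P(Approve|Male) = 5/12 ≈ 41.67%


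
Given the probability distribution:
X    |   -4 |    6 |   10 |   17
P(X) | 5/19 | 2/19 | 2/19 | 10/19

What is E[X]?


E[X] = Σ x·P(X=x)
= (-4)×(5/19) + (6)×(2/19) + (10)×(2/19) + (17)×(10/19)
= 182/19

E[X] = 182/19


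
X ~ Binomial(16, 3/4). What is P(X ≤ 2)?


P(X ≤ 2) = Σ P(X=i) for i=0..2
P(X=0) = 1/4294967296
P(X=1) = 3/268435456
P(X=2) = 135/536870912
Sum = 1129/4294967296

P(X ≤ 2) = 1129/4294967296 ≈ 0.00%


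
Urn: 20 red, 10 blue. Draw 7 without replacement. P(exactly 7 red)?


Hypergeometric: C(20,7)×C(10,0)/C(30,7)
= 77520×1/2035800 = 646/16965

P(X=7) = 646/16965 ≈ 3.81%


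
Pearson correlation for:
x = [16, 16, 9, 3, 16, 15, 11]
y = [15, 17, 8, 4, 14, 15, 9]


n=7, Σx=86, Σy=82, Σxy=1144, Σx²=1204, Σy²=1096
r = (7×1144 - 86×82)/√((7×1204 - 86²)(7×1096 - 82²))
= 956/√(1032×948) = 956/√978336 ≈ 956/989.1087 ≈ 0.9665

r ≈ 0.9665


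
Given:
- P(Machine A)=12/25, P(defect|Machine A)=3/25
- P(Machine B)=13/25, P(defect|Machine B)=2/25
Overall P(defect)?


P(B) = Σ P(B|Aᵢ)×P(Aᵢ)
  3/25×12/25 = 36/625
  2/25×13/25 = 26/625
Sum = 62/625

P(defect) = 62/625 ≈ 9.92%


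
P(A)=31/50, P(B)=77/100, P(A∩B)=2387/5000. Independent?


P(A)×P(B) = 2387/5000
P(A∩B) = 2387/5000
Equal ✓ → Independent

Yes, independent


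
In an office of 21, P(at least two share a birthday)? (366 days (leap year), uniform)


P(all different) = Π(366-i)/366 for i=0..20
= 0.557221
P(match) = 1 - 0.557221 = 0.442779

P ≈ 0.4428 ≈ 44.28%


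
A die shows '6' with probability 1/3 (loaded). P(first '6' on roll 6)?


Geometric: P(X=6) = (1-p)^(k-1)×p = (2/3)^5×1/3 = 32/729

P(X=6) = 32/729 ≈ 4.39%


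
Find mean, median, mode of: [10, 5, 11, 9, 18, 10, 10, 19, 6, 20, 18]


Sorted: [5, 6, 9, 10, 10, 10, 11, 18, 18, 19, 20]
Mean = 136/11
Median = 10
Freq: {10: 3, 5: 1, 11: 1, 9: 1, 18: 2, 19: 1, 6: 1, 20: 1}
Mode: [10]

Mean=136/11, Median=10, Mode=10


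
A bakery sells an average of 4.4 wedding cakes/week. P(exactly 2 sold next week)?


Poisson(λ=4.4): P(X=2) = e^(-λ)×λ^k/k!
= e^(-4.4) × 4.4^2 / 2!
≈ 0.0122773399 × 19.36 / 2 ≈ 0.118845

P(X=2) ≈ 0.118845 ≈ 11.88%


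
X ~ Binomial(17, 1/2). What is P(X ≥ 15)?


P(X ≥ 15) = Σ P(X=i) for i=15..17
P(X=15) = 17/16384
P(X=16) = 17/131072
P(X=17) = 1/131072
Sum = 77/65536

P(X ≥ 15) = 77/65536 ≈ 0.12%


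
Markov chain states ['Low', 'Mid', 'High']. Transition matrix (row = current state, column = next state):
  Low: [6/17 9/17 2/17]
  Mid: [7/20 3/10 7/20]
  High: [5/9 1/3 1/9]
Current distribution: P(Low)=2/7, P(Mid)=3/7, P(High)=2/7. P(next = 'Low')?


P(next=Low) = Σᵢ P(now=i)×P(i→Low)
= 2/7×6/17 + 3/7×7/20 + 2/7×5/9
= 12/119 + 3/20 + 10/63 = 8773/21420

P = 8773/21420 ≈ 0.4096


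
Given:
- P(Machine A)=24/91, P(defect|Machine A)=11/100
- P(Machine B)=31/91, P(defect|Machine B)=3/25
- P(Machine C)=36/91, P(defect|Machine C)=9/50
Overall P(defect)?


P(B) = Σ P(B|Aᵢ)×P(Aᵢ)
  11/100×24/91 = 66/2275
  3/25×31/91 = 93/2275
  9/50×36/91 = 162/2275
Sum = 321/2275

P(defect) = 321/2275 ≈ 14.11%


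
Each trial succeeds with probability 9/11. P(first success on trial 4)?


Geometric: P(X=4) = (1-p)^(k-1)×p = (2/11)^3×9/11 = 72/14641

P(X=4) = 72/14641 ≈ 0.49%


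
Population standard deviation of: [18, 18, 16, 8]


Mean = 60/4 = 15
  (18-15)²=9
  (18-15)²=9
  (16-15)²=1
  (8-15)²=49
Σ(x-μ)² = 68
σ² = 68/4 = 17

σ = √(17) ≈ 4.1231


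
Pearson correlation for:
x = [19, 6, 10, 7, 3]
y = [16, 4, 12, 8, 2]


n=5, Σx=45, Σy=42, Σxy=510, Σx²=555, Σy²=484
r = (5×510 - 45×42)/√((5×555 - 45²)(5×484 - 42²))
= 660/√(750×656) = 660/√492000 ≈ 660/701.4271 ≈ 0.9409

r ≈ 0.9409


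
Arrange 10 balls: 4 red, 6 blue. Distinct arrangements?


10!/(4!×6!) = 210

210


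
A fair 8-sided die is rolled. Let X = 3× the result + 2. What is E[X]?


E[die] = (1+8)/2 = 9/2
E[X] = 3×9/2 + 2 = 31/2

E[X] = 31/2


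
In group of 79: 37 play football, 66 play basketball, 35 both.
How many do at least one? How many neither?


|A∪B| = 37+66-35 = 68
Neither = 79-68 = 11

At least one: 68; Neither: 11


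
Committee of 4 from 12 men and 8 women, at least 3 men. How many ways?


Count by #men:
  3M,1W: C(12,3)×C(8,1)=1760
  4M,0W: C(12,4)×C(8,0)=495
Total = 2255

2255


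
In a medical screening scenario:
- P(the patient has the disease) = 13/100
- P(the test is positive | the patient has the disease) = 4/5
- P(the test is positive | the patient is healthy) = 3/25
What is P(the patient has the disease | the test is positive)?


Using Bayes' theorem:
P(A|B) = P(B|A)·P(A) / P(B)

P(the test is positive) = 4/5 × 13/100 + 3/25 × 87/100
= 13/125 + 261/2500 = 521/2500

P(the patient has the disease|the test is positive) = (13/125) / (521/2500) = 260/521

P(the patient has the disease|the test is positive) = 260/521 ≈ 49.90%


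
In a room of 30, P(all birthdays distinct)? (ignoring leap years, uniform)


P(all different) = Π(365-i)/365 for i=0..29
= (365/365)×(364/365)×...×(336/365)
= 0.293684

P ≈ 0.2937 ≈ 29.37%


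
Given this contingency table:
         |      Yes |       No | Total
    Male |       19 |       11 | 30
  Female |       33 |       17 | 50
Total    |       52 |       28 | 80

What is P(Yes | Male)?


P(Yes | Male) = 19/(19+11) = 19/30

P(Yes|Male) = 19/30 ≈ 63.33%


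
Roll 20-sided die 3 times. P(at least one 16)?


P(no 16)^3 = (19/20)^3 = 6859/8000
P(≥1) = 1 - 6859/8000 = 1141/8000

P = 1141/8000 ≈ 14.26%


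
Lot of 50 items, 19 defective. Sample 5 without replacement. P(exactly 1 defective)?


Hypergeometric: C(19,1)×C(31,4)/C(50,5)
= 19×31465/2118760 = 17081/60536

P(X=1) = 17081/60536 ≈ 28.22%


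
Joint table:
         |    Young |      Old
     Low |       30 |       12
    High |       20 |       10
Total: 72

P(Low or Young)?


P(Low∨Young) = P(Low) + P(Young) - P(Low∧Young)
= (42 + 50 - 30)/72 = 62/72 = 31/36

P = 31/36 ≈ 86.11%


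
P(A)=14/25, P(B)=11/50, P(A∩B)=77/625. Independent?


P(A)×P(B) = 77/625
P(A∩B) = 77/625
Equal ✓ → Independent

Yes, independent


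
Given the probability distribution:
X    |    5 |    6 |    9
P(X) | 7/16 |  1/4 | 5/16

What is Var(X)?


E[X] = 13/2
E[X²] = 181/4
Var(X) = E[X²] - (E[X])² = 181/4 - 169/4 = 3

Var(X) = 3 ≈ 3.0000


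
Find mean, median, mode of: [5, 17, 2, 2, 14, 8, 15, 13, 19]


Sorted: [2, 2, 5, 8, 13, 14, 15, 17, 19]
Mean = 95/9
Median = 13
Freq: {5: 1, 17: 1, 2: 2, 14: 1, 8: 1, 15: 1, 13: 1, 19: 1}
Mode: [2]

Mean=95/9, Median=13, Mode=2


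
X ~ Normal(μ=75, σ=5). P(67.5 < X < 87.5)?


z₁=(67.5-75)/5=-1.5, z₂=(87.5-75)/5=2.5
P = Φ(2.5) - Φ(-1.5) = 0.993790 - 0.066807 = 0.926983 ≈ 0.9270

P(67.5 < X < 87.5) ≈ 0.9270


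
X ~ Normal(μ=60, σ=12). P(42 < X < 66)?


z₁=(42-60)/12=-1.5, z₂=(66-60)/12=0.5
P = Φ(0.5) - Φ(-1.5) = 0.691462 - 0.066807 = 0.624655 ≈ 0.6247

P(42 < X < 66) ≈ 0.6247


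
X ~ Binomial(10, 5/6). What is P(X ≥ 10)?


P(X ≥ 10) = Σ P(X=i) for i=10..10
P(X=10) = 9765625/60466176
Sum = 9765625/60466176

P(X ≥ 10) = 9765625/60466176 ≈ 16.15%


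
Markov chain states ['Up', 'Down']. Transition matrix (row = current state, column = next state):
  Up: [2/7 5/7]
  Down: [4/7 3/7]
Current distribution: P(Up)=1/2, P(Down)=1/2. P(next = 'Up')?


P(next=Up) = Σᵢ P(now=i)×P(i→Up)
= 1/2×2/7 + 1/2×4/7
= 1/7 + 2/7 = 3/7

P = 3/7 ≈ 0.4286


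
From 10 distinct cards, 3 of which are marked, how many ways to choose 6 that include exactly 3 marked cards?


Choose 3 of the 3 marked cards and 3 of the other 7 cards:
C(3,3)×C(7,3) = 1×35 = 35

35


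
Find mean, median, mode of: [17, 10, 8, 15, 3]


Sorted: [3, 8, 10, 15, 17]
Mean = 53/5
Median = 10
Freq: {17: 1, 10: 1, 8: 1, 15: 1, 3: 1}
Mode: No mode

Mean=53/5, Median=10, Mode=No mode


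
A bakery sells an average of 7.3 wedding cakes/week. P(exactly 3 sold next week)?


Poisson(λ=7.3): P(X=3) = e^(-λ)×λ^k/k!
= e^(-7.3) × 7.3^3 / 3!
≈ 0.0006755387752 × 389.017 / 6 ≈ 0.043799

P(X=3) ≈ 0.043799 ≈ 4.38%


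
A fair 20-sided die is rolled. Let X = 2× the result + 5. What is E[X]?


E[die] = (1+20)/2 = 21/2
E[X] = 2×21/2 + 5 = 26

E[X] = 26


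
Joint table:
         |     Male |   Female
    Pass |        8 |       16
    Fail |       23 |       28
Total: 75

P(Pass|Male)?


P(Pass|Male) = 8/(8+23) = 8/31

P = 8/31 ≈ 25.81%


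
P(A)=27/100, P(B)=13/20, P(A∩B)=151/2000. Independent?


P(A)×P(B) = 351/2000
P(A∩B) = 151/2000
Not equal → NOT independent

No, not independent


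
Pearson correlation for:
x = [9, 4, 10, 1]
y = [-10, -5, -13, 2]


n=4, Σx=24, Σy=-26, Σxy=-238, Σx²=198, Σy²=298
r = (4×(-238) - 24×(-26))/√((4×198 - 24²)(4×298 - (-26)²))
= -328/√(216×516) = -328/√111456 ≈ -328/333.8503 ≈ -0.9825

r ≈ -0.9825


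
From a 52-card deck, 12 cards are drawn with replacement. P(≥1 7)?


P(not a 7) = 48/52 = 12/13
P(none in 12 draws) = (12/13)^12 = 8916100448256/23298085122481
P(≥1 7) = 1 - 8916100448256/23298085122481 = 14381984674225/23298085122481

P = 14381984674225/23298085122481 ≈ 61.73%


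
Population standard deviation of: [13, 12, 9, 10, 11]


Mean = 55/5 = 11
  (13-11)²=4
  (12-11)²=1
  (9-11)²=4
  (10-11)²=1
  (11-11)²=0
Σ(x-μ)² = 10
σ² = 10/5 = 2

σ = √(2) ≈ 1.4142


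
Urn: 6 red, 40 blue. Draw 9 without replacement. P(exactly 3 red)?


Hypergeometric: C(6,3)×C(40,6)/C(46,9)
= 20×3838380/1101716330 = 31080/446039

P(X=3) = 31080/446039 ≈ 6.97%


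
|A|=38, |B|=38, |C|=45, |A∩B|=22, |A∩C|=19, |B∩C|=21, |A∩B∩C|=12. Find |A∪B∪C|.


|A∪B∪C| = 38+38+45-22-19-21+12 = 71

|A∪B∪C| = 71


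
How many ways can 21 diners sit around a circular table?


Circular arrangements of 21 distinct objects: fix one position to break rotational symmetry.
(n-1)! = 20! = 2432902008176640000

2432902008176640000


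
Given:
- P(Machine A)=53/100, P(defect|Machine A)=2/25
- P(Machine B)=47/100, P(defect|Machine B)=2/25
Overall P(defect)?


P(B) = Σ P(B|Aᵢ)×P(Aᵢ)
  2/25×53/100 = 53/1250
  2/25×47/100 = 47/1250
Sum = 2/25

P(defect) = 2/25 ≈ 8.00%


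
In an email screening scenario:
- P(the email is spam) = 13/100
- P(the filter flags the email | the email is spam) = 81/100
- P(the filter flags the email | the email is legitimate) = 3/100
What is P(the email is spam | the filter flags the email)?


Using Bayes' theorem:
P(A|B) = P(B|A)·P(A) / P(B)

P(the filter flags the email) = 81/100 × 13/100 + 3/100 × 87/100
= 1053/10000 + 261/10000 = 657/5000

P(the email is spam|the filter flags the email) = (1053/10000) / (657/5000) = 117/146

P(the email is spam|the filter flags the email) = 117/146 ≈ 80.14%


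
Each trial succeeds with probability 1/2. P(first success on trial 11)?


Geometric: P(X=11) = (1-p)^(k-1)×p = (1/2)^10×1/2 = 1/2048

P(X=11) = 1/2048 ≈ 0.05%


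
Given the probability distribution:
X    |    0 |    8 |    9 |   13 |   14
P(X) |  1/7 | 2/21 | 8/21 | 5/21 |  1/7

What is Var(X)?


E[X] = 65/7
E[X²] = 2209/21
Var(X) = E[X²] - (E[X])² = 2209/21 - 4225/49 = 2788/147

Var(X) = 2788/147 ≈ 18.9660


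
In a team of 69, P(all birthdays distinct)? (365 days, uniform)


P(all different) = Π(365-i)/365 for i=0..68
= (365/365)×(364/365)×...×(297/365)
= 0.001036

P ≈ 0.0010 ≈ 0.10%


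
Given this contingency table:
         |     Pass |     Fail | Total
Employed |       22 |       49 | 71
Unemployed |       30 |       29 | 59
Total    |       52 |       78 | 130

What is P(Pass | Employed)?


P(Pass | Employed) = 22/(22+49) = 22/71

P(Pass|Employed) = 22/71 ≈ 30.99%


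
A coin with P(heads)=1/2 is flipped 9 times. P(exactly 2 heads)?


Binomial: P(X=2) = C(9,2)×p^2×(1-p)^7
= 36 × 1/4 × 1/128 = 9/128

P(X=2) = 9/128 ≈ 7.03%


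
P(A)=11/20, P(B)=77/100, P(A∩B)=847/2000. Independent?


P(A)×P(B) = 847/2000
P(A∩B) = 847/2000
Equal ✓ → Independent

Yes, independent


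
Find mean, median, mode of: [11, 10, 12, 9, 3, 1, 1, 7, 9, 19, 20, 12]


Sorted: [1, 1, 3, 7, 9, 9, 10, 11, 12, 12, 19, 20]
Mean = 114/12 = 19/2
Median = 19/2
Freq: {11: 1, 10: 1, 12: 2, 9: 2, 3: 1, 1: 2, 7: 1, 19: 1, 20: 1}
Mode: [1, 9, 12]

Mean=19/2, Median=19/2, Mode=[1, 9, 12]


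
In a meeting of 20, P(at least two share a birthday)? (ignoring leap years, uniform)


P(all different) = Π(365-i)/365 for i=0..19
= 0.588562
P(match) = 1 - 0.588562 = 0.411438

P ≈ 0.4114 ≈ 41.14%


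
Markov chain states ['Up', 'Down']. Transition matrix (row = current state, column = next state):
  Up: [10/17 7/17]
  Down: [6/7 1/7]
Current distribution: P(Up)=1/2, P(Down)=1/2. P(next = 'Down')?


P(next=Down) = Σᵢ P(now=i)×P(i→Down)
= 1/2×7/17 + 1/2×1/7
= 7/34 + 1/14 = 33/119

P = 33/119 ≈ 0.2773


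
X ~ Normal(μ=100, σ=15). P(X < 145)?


z = (145-100)/15 = 3.0
P(Z < 3.0) = 0.9987

P(X < 145) ≈ 0.9987


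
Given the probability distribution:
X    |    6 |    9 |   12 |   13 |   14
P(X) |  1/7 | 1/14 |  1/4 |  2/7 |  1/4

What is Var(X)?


E[X] = 82/7
E[X²] = 2019/14
Var(X) = E[X²] - (E[X])² = 2019/14 - 6724/49 = 685/98

Var(X) = 685/98 ≈ 6.9898


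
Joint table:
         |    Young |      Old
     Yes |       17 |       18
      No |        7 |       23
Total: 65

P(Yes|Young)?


P(Yes|Young) = 17/(17+7) = 17/24

P = 17/24 ≈ 70.83%


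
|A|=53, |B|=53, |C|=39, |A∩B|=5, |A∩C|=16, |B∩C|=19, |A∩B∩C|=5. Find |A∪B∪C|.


|A∪B∪C| = 53+53+39-5-16-19+5 = 110

|A∪B∪C| = 110


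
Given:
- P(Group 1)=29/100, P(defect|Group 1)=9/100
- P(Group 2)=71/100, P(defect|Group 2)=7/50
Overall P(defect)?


P(B) = Σ P(B|Aᵢ)×P(Aᵢ)
  9/100×29/100 = 261/10000
  7/50×71/100 = 497/5000
Sum = 251/2000

P(defect) = 251/2000 ≈ 12.55%


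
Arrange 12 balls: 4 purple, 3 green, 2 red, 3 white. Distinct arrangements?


12!/(4!×3!×2!×3!) = 277200

277200


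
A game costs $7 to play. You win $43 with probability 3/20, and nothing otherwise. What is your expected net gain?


E[gain] = (43-7)×3/20 + (-7)×17/20
= 27/5 - 119/20 = -11/20

Expected net gain = $-11/20 ≈ $-0.55


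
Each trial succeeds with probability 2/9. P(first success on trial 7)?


Geometric: P(X=7) = (1-p)^(k-1)×p = (7/9)^6×2/9 = 235298/4782969

P(X=7) = 235298/4782969 ≈ 4.92%


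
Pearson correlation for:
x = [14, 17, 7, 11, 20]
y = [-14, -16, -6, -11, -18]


n=5, Σx=69, Σy=-65, Σxy=-991, Σx²=1055, Σy²=933
r = (5×(-991) - 69×(-65))/√((5×1055 - 69²)(5×933 - (-65)²))
= -470/√(514×440) = -470/√226160 ≈ -470/475.5628 ≈ -0.9883

r ≈ -0.9883


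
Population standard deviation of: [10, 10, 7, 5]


Mean = 32/4 = 8
  (10-8)²=4
  (10-8)²=4
  (7-8)²=1
  (5-8)²=9
Σ(x-μ)² = 18
σ² = 18/4 = 9/2

σ = √(9/2) ≈ 2.1213


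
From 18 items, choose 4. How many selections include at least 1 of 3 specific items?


Complement: C(18,4) - C(15,4) = 3060 - 1365 = 1695

1695


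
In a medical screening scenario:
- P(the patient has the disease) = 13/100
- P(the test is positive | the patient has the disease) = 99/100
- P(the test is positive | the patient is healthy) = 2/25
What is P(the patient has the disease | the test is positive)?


Using Bayes' theorem:
P(A|B) = P(B|A)·P(A) / P(B)

P(the test is positive) = 99/100 × 13/100 + 2/25 × 87/100
= 1287/10000 + 87/1250 = 1983/10000

P(the patient has the disease|the test is positive) = (1287/10000) / (1983/10000) = 429/661

P(the patient has the disease|the test is positive) = 429/661 ≈ 64.90%


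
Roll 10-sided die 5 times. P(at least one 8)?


P(no 8)^5 = (9/10)^5 = 59049/100000
P(≥1) = 1 - 59049/100000 = 40951/100000

P = 40951/100000 ≈ 40.95%


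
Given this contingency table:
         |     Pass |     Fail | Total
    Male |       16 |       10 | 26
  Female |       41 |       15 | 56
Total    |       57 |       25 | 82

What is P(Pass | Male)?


P(Pass | Male) = 16/(16+10) = 16/26 = 8/13

P(Pass|Male) = 8/13 ≈ 61.54%


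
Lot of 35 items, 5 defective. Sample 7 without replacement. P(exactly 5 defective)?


Hypergeometric: C(5,5)×C(30,2)/C(35,7)
= 1×435/6724520 = 3/46376

P(X=5) = 3/46376 ≈ 0.01%


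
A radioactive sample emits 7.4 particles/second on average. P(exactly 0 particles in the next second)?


Poisson(λ=7.4): P(X=0) = e^(-λ)×λ^k/k!
= e^(-7.4) × 7.4^0 / 0!
≈ 0.0006112527611 × 1 / 1 ≈ 0.000611

P(X=0) ≈ 0.000611 ≈ 0.06%


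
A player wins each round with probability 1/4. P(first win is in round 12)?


Geometric: P(X=12) = (1-p)^(k-1)×p = (3/4)^11×1/4 = 177147/16777216

P(X=12) = 177147/16777216 ≈ 1.06%


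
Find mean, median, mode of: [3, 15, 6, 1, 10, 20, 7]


Sorted: [1, 3, 6, 7, 10, 15, 20]
Mean = 62/7
Median = 7
Freq: {3: 1, 15: 1, 6: 1, 1: 1, 10: 1, 20: 1, 7: 1}
Mode: No mode

Mean=62/7, Median=7, Mode=No mode


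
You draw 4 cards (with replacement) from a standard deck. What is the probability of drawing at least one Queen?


P(not a Queen) = 48/52 = 12/13
P(none in 4 draws) = (12/13)^4 = 20736/28561
P(≥1 Queen) = 1 - 20736/28561 = 7825/28561

P = 7825/28561 ≈ 27.40%


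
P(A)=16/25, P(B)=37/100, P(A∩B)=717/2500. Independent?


P(A)×P(B) = 148/625
P(A∩B) = 717/2500
Not equal → NOT independent

No, not independent


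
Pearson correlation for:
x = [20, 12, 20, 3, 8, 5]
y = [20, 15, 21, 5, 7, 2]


n=6, Σx=68, Σy=70, Σxy=1081, Σx²=1042, Σy²=1144
r = (6×1081 - 68×70)/√((6×1042 - 68²)(6×1144 - 70²))
= 1726/√(1628×1964) = 1726/√3197392 ≈ 1726/1788.1253 ≈ 0.9653

r ≈ 0.9653


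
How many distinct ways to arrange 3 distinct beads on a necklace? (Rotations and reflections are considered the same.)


Free circular arrangements: rotations and reflections both identified.
(n-1)!/2 = 2!/2 = 2/2 = 1

1


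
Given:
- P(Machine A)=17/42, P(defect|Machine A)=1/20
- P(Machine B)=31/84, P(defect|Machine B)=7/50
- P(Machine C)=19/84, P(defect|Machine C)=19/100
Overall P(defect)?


P(B) = Σ P(B|Aᵢ)×P(Aᵢ)
  1/20×17/42 = 17/840
  7/50×31/84 = 31/600
  19/100×19/84 = 361/8400
Sum = 193/1680

P(defect) = 193/1680 ≈ 11.49%


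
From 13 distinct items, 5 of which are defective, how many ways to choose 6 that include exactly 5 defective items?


Choose 5 of the 5 defective items and 1 of the other 8 items:
C(5,5)×C(8,1) = 1×8 = 8

8


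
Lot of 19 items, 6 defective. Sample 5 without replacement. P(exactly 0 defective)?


Hypergeometric: C(6,0)×C(13,5)/C(19,5)
= 1×1287/11628 = 143/1292

P(X=0) = 143/1292 ≈ 11.07%


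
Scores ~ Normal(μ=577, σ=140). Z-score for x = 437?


z = (x - μ)/σ = (437 - 577)/140 = -1.0

z = -1.0


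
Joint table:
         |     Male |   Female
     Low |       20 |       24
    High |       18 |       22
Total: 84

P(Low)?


P(Low) = (20+24)/84 = 44/84 = 11/21

P(Low) = 11/21 ≈ 52.38%


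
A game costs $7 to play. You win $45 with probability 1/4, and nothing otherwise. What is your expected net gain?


E[gain] = (45-7)×1/4 + (-7)×3/4
= 19/2 - 21/4 = 17/4

Expected net gain = $17/4 ≈ $4.25


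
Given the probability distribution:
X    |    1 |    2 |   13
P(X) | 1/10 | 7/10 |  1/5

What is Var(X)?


E[X] = 41/10
E[X²] = 367/10
Var(X) = E[X²] - (E[X])² = 367/10 - 1681/100 = 1989/100

Var(X) = 1989/100 ≈ 19.8900
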